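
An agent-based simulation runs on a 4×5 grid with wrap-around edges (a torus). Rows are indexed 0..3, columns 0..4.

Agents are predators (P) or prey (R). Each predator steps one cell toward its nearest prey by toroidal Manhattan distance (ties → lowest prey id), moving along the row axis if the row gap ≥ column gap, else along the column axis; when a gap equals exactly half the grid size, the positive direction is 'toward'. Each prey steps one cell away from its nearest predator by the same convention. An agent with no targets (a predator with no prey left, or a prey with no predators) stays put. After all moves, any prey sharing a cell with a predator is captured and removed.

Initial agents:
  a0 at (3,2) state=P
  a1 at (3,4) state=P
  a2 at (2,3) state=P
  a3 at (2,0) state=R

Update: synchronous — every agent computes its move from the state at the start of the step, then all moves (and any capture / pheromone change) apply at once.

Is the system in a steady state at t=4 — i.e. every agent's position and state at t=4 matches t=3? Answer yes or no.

t=1: a0@(3,1):P a1@(2,4):P a2@(2,4):P a3@(1,0):R
t=2: a0@(0,1):P a1@(1,4):P a2@(1,4):P a3@(0,0):R
t=3: a0@(0,0):P a1@(0,4):P a2@(0,4):P
t=4: (unchanged — steady state)

yes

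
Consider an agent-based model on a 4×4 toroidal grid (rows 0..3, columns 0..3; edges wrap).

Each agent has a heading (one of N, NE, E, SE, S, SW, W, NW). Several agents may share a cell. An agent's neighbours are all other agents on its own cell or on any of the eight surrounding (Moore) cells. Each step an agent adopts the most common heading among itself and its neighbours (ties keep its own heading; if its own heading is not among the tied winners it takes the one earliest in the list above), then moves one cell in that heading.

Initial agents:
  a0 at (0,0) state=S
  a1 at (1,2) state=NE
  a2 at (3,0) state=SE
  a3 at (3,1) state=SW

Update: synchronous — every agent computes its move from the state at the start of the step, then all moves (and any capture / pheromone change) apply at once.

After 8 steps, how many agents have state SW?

1

t=1: a0@(1,0):S a1@(0,3):NE a2@(0,1):SE a3@(0,0):SW
t=2: a0@(2,0):S a1@(3,0):NE a2@(1,2):SE a3@(1,3):SW
t=3: a0@(3,0):S a1@(2,1):NE a2@(2,3):SE a3@(2,2):SW
t=4: a0@(0,0):S a1@(1,2):NE a2@(3,0):SE a3@(3,1):SW
t=5: a0@(1,0):S a1@(0,3):NE a2@(0,1):SE a3@(0,0):SW
t=6: a0@(2,0):S a1@(3,0):NE a2@(1,2):SE a3@(1,3):SW
t=7: a0@(3,0):S a1@(2,1):NE a2@(2,3):SE a3@(2,2):SW
t=8: a0@(0,0):S a1@(1,2):NE a2@(3,0):SE a3@(3,1):SW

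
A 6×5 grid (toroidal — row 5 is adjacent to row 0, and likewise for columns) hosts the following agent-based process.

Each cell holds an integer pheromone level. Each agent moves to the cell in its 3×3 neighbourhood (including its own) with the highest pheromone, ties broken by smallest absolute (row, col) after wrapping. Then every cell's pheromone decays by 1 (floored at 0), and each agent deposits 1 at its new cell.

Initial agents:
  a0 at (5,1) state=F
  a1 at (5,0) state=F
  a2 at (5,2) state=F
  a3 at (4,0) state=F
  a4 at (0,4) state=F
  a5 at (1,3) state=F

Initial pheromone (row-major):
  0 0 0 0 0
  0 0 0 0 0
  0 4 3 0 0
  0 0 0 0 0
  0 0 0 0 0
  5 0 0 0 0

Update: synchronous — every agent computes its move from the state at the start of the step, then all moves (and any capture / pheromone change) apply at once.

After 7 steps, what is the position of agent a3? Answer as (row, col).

t=1: a0@(5,0) a1@(5,0) a2@(0,1) a3@(5,0) a4@(5,0) a5@(2,2) | pheromone: 0 1 0 0 0 / 0 0 0 0 0 / 0 3 3 0 0 / 0 0 0 0 0 / 0 0 0 0 0 / 8 0 0 0 0
t=2: a0@(5,0) a1@(5,0) a2@(5,0) a3@(5,0) a4@(5,0) a5@(2,1) | pheromone: 0 0 0 0 0 / 0 0 0 0 0 / 0 3 2 0 0 / 0 0 0 0 0 / 0 0 0 0 0 / 12 0 0 0 0
t=3: a0@(5,0) a1@(5,0) a2@(5,0) a3@(5,0) a4@(5,0) a5@(2,1) | pheromone: 0 0 0 0 0 / 0 0 0 0 0 / 0 3 1 0 0 / 0 0 0 0 0 / 0 0 0 0 0 / 16 0 0 0 0
t=4: a0@(5,0) a1@(5,0) a2@(5,0) a3@(5,0) a4@(5,0) a5@(2,1) | pheromone: 0 0 0 0 0 / 0 0 0 0 0 / 0 3 0 0 0 / 0 0 0 0 0 / 0 0 0 0 0 / 20 0 0 0 0
t=5: a0@(5,0) a1@(5,0) a2@(5,0) a3@(5,0) a4@(5,0) a5@(2,1) | pheromone: 0 0 0 0 0 / 0 0 0 0 0 / 0 3 0 0 0 / 0 0 0 0 0 / 0 0 0 0 0 / 24 0 0 0 0
t=6: a0@(5,0) a1@(5,0) a2@(5,0) a3@(5,0) a4@(5,0) a5@(2,1) | pheromone: 0 0 0 0 0 / 0 0 0 0 0 / 0 3 0 0 0 / 0 0 0 0 0 / 0 0 0 0 0 / 28 0 0 0 0
t=7: a0@(5,0) a1@(5,0) a2@(5,0) a3@(5,0) a4@(5,0) a5@(2,1) | pheromone: 0 0 0 0 0 / 0 0 0 0 0 / 0 3 0 0 0 / 0 0 0 0 0 / 0 0 0 0 0 / 32 0 0 0 0

(5, 0)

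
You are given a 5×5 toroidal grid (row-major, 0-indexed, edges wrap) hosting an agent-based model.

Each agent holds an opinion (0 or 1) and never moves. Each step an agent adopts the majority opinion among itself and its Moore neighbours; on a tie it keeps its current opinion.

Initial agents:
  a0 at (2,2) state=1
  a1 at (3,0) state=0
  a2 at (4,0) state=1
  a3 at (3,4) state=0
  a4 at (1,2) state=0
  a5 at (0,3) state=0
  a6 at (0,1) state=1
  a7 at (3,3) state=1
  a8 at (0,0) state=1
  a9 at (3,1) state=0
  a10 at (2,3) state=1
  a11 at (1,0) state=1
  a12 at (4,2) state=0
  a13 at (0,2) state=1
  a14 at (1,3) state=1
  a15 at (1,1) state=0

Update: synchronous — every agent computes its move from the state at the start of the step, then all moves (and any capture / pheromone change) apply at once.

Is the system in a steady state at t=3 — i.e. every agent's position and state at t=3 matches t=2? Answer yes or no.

t=1: a0@(2,2):1 a1@(3,0):0 a2@(4,0):1 a3@(3,4):1 a4@(1,2):1 a5@(0,3):0 a6@(0,1):1 a7@(3,3):1 a8@(0,0):1 a9@(3,1):0 a10@(2,3):1 a11@(1,0):1 a12@(4,2):0 a13@(0,2):0 a14@(1,3):1 a15@(1,1):1
t=2: a0@(2,2):1 a1@(3,0):0 a2@(4,0):1 a3@(3,4):1 a4@(1,2):1 a5@(0,3):0 a6@(0,1):1 a7@(3,3):1 a8@(0,0):1 a9@(3,1):0 a10@(2,3):1 a11@(1,0):1 a12@(4,2):0 a13@(0,2):1 a14@(1,3):1 a15@(1,1):1
t=3: a0@(2,2):1 a1@(3,0):0 a2@(4,0):1 a3@(3,4):1 a4@(1,2):1 a5@(0,3):1 a6@(0,1):1 a7@(3,3):1 a8@(0,0):1 a9@(3,1):0 a10@(2,3):1 a11@(1,0):1 a12@(4,2):0 a13@(0,2):1 a14@(1,3):1 a15@(1,1):1

no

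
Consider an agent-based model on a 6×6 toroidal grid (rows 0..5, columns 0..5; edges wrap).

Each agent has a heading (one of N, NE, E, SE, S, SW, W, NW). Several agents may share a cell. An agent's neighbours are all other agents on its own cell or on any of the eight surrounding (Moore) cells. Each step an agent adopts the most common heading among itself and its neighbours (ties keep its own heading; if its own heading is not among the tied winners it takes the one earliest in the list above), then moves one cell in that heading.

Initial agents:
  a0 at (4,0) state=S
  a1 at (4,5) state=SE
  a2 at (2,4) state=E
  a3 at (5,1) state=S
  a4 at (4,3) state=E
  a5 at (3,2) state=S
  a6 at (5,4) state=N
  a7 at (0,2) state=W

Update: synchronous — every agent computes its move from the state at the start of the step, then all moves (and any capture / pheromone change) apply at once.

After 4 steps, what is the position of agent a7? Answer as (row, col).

(3, 1)

t=1: a0@(5,0):S a1@(5,0):SE a2@(2,5):E a3@(0,1):S a4@(4,4):E a5@(4,2):S a6@(4,4):N a7@(0,1):W
t=2: a0@(0,0):S a1@(0,0):S a2@(2,0):E a3@(1,1):S a4@(4,5):E a5@(5,2):S a6@(3,4):N a7@(1,1):S
t=3: a0@(1,0):S a1@(1,0):S a2@(3,0):S a3@(2,1):S a4@(4,0):E a5@(0,2):S a6@(2,4):N a7@(2,1):S
t=4: a0@(2,0):S a1@(2,0):S a2@(4,0):S a3@(3,1):S a4@(4,1):E a5@(1,2):S a6@(1,4):N a7@(3,1):S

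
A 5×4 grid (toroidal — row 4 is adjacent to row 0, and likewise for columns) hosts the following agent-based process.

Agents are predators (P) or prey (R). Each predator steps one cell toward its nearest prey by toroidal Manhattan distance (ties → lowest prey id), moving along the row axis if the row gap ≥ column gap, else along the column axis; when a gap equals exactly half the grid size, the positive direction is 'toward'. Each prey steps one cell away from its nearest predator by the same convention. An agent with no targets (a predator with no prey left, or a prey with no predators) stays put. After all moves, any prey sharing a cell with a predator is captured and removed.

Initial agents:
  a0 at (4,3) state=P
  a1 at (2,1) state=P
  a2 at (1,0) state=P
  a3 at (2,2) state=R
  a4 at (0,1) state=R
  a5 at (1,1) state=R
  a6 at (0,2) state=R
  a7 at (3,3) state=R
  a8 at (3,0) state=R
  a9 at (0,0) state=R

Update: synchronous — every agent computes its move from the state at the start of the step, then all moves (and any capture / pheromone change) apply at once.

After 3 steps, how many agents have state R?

t=1: a0@(3,3):P a1@(2,2):P a2@(1,1):P a3@(2,3):R a4@(4,1):R a5@(0,1):R a6@(1,2):R a7@(2,3):R a8@(2,0):R a9@(4,0):R
t=2: a0@(2,3):P a1@(2,3):P a2@(0,1):P a3@(1,3):R a4@(3,1):R a5@(4,1):R a6@(0,2):R a7@(1,3):R a8@(1,0):R a9@(0,0):R
t=3: a0@(1,3):P a1@(1,3):P a2@(4,1):P a3@(0,3):R a4@(2,1):R a5@(3,1):R a6@(0,3):R a7@(0,3):R a8@(0,0):R a9@(0,3):R

7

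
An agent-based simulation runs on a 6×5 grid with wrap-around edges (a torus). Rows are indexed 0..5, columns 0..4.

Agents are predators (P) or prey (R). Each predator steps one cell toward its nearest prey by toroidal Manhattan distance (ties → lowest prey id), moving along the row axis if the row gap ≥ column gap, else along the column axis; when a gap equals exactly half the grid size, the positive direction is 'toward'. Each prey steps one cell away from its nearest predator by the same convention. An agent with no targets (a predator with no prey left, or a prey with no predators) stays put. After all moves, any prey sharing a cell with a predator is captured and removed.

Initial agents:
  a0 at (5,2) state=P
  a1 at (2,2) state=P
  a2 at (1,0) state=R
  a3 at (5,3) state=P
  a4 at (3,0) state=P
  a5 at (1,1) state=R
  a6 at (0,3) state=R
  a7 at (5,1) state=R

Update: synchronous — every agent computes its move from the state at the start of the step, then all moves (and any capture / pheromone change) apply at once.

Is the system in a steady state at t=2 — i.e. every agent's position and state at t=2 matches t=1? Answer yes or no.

no

t=1: a0@(5,1):P a1@(1,2):P a2@(0,0):R a3@(0,3):P a4@(2,0):P a5@(0,1):R a6@(1,3):R a7@(5,0):R
t=2: a0@(0,1):P a1@(1,3):P a3@(1,3):P a4@(1,0):P a5@(1,1):R a6@(1,4):R a7@(5,4):R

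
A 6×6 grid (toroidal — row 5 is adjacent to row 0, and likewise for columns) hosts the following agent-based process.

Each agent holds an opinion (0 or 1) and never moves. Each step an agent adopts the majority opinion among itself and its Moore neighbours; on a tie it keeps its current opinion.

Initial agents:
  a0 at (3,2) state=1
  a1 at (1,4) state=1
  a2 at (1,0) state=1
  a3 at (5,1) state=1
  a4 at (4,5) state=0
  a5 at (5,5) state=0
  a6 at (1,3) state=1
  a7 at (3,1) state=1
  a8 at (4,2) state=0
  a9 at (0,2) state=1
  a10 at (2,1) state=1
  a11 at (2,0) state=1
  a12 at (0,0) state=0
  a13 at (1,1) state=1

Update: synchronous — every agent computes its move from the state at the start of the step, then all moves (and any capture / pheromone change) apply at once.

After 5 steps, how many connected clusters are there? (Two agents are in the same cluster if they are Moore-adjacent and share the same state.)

2

t=1: a0@(3,2):1 a1@(1,4):1 a2@(1,0):1 a3@(5,1):1 a4@(4,5):0 a5@(5,5):0 a6@(1,3):1 a7@(3,1):1 a8@(4,2):1 a9@(0,2):1 a10@(2,1):1 a11@(2,0):1 a12@(0,0):1 a13@(1,1):1
t=2: (unchanged — steady state)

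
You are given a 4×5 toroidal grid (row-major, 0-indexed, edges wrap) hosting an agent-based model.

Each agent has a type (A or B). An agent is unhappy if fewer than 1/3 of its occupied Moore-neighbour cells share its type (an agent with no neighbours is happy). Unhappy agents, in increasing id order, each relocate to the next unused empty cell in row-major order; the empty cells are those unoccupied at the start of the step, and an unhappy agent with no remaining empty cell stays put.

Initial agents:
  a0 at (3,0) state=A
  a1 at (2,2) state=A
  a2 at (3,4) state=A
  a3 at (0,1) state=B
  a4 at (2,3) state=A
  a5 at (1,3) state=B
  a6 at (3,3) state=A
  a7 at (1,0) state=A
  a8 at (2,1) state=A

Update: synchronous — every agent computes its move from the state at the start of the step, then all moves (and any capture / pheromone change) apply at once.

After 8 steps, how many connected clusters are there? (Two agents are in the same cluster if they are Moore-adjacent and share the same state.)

3

t=1: a0@(3,0):A a1@(2,2):A a2@(3,4):A a3@(0,0):B a4@(2,3):A a5@(0,2):B a6@(3,3):A a7@(1,0):A a8@(2,1):A
t=2: a0@(3,0):A a1@(2,2):A a2@(3,4):A a3@(0,1):B a4@(2,3):A a5@(0,3):B a6@(3,3):A a7@(1,0):A a8@(2,1):A
t=3: a0@(3,0):A a1@(2,2):A a2@(3,4):A a3@(0,0):B a4@(2,3):A a5@(0,2):B a6@(3,3):A a7@(1,0):A a8@(2,1):A
t=4: a0@(3,0):A a1@(2,2):A a2@(3,4):A a3@(0,1):B a4@(2,3):A a5@(0,3):B a6@(3,3):A a7@(1,0):A a8@(2,1):A
t=5: a0@(3,0):A a1@(2,2):A a2@(3,4):A a3@(0,0):B a4@(2,3):A a5@(0,2):B a6@(3,3):A a7@(1,0):A a8@(2,1):A
t=6: a0@(3,0):A a1@(2,2):A a2@(3,4):A a3@(0,1):B a4@(2,3):A a5@(0,3):B a6@(3,3):A a7@(1,0):A a8@(2,1):A
t=7: a0@(3,0):A a1@(2,2):A a2@(3,4):A a3@(0,0):B a4@(2,3):A a5@(0,2):B a6@(3,3):A a7@(1,0):A a8@(2,1):A
t=8: a0@(3,0):A a1@(2,2):A a2@(3,4):A a3@(0,1):B a4@(2,3):A a5@(0,3):B a6@(3,3):A a7@(1,0):A a8@(2,1):A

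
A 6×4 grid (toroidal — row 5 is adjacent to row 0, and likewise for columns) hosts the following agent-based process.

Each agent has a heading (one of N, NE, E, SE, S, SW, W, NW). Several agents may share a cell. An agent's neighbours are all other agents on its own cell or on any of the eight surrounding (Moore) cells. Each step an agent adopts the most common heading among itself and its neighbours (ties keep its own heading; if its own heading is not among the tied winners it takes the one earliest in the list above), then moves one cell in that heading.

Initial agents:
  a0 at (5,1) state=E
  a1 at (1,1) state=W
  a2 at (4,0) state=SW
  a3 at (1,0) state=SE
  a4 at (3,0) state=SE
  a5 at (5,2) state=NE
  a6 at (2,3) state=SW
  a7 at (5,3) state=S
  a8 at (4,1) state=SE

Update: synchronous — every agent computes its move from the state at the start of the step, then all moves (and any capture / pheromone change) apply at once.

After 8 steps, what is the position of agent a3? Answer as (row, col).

(3, 0)

t=1: a0@(5,2):E a1@(1,0):W a2@(5,1):SE a3@(2,1):SE a4@(4,1):SE a5@(4,3):NE a6@(3,0):SE a7@(0,3):S a8@(5,2):SE
t=2: a0@(0,3):SE a1@(1,3):W a2@(0,2):SE a3@(3,2):SE a4@(5,2):SE a5@(5,0):SE a6@(4,1):SE a7@(1,3):S a8@(0,3):SE
t=3: a0@(1,0):SE a1@(2,0):SE a2@(1,3):SE a3@(4,3):SE a4@(0,3):SE a5@(0,1):SE a6@(5,2):SE a7@(2,0):SE a8@(1,0):SE
t=4: a0@(2,1):SE a1@(3,1):SE a2@(2,0):SE a3@(5,0):SE a4@(1,0):SE a5@(1,2):SE a6@(0,3):SE a7@(3,1):SE a8@(2,1):SE
t=5: a0@(3,2):SE a1@(4,2):SE a2@(3,1):SE a3@(0,1):SE a4@(2,1):SE a5@(2,3):SE a6@(1,0):SE a7@(4,2):SE a8@(3,2):SE
t=6: a0@(4,3):SE a1@(5,3):SE a2@(4,2):SE a3@(1,2):SE a4@(3,2):SE a5@(3,0):SE a6@(2,1):SE a7@(5,3):SE a8@(4,3):SE
t=7: a0@(5,0):SE a1@(0,0):SE a2@(5,3):SE a3@(2,3):SE a4@(4,3):SE a5@(4,1):SE a6@(3,2):SE a7@(0,0):SE a8@(5,0):SE
t=8: a0@(0,1):SE a1@(1,1):SE a2@(0,0):SE a3@(3,0):SE a4@(5,0):SE a5@(5,2):SE a6@(4,3):SE a7@(1,1):SE a8@(0,1):SE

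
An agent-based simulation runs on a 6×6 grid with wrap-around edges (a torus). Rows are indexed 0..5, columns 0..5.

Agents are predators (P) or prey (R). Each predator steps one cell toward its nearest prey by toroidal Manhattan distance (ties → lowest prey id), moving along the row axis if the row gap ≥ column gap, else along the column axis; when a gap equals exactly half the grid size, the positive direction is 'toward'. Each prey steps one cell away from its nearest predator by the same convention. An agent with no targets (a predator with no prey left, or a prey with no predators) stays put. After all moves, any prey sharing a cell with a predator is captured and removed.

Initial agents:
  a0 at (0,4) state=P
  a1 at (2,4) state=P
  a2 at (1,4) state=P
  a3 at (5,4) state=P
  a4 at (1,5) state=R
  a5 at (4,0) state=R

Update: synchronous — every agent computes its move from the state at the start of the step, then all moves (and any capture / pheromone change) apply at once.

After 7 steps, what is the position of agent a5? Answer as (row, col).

(4, 1)

t=1: a0@(1,4):P a1@(1,4):P a2@(1,5):P a3@(0,4):P a4@(1,0):R a5@(4,1):R
t=2: a0@(1,5):P a1@(1,5):P a2@(1,0):P a3@(0,5):P a4@(1,1):R a5@(3,1):R
t=3: a0@(1,0):P a1@(1,0):P a2@(1,1):P a3@(0,0):P a4@(1,2):R a5@(4,1):R
t=4: a0@(1,1):P a1@(1,1):P a2@(1,2):P a3@(0,1):P a4@(1,3):R a5@(3,1):R
t=5: a0@(1,2):P a1@(1,2):P a2@(1,3):P a3@(0,2):P a4@(1,4):R a5@(4,1):R
t=6: a0@(1,3):P a1@(1,3):P a2@(1,4):P a3@(0,3):P a4@(1,5):R a5@(3,1):R
t=7: a0@(1,4):P a1@(1,4):P a2@(1,5):P a3@(0,4):P a4@(1,0):R a5@(4,1):R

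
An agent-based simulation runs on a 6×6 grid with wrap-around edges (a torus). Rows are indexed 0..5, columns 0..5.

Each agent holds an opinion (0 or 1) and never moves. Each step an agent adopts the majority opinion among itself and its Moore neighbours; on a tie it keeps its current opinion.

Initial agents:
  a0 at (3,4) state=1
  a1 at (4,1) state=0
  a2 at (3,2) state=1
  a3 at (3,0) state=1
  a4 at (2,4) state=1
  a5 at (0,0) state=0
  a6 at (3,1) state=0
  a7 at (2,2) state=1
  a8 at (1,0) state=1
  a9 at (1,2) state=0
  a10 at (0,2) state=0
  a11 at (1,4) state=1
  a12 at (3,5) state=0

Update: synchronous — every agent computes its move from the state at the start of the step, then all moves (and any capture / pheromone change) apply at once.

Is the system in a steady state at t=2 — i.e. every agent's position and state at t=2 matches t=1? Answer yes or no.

t=1: a0@(3,4):1 a1@(4,1):0 a2@(3,2):1 a3@(3,0):0 a4@(2,4):1 a5@(0,0):0 a6@(3,1):1 a7@(2,2):1 a8@(1,0):1 a9@(1,2):0 a10@(0,2):0 a11@(1,4):1 a12@(3,5):1
t=2: (unchanged — steady state)

yes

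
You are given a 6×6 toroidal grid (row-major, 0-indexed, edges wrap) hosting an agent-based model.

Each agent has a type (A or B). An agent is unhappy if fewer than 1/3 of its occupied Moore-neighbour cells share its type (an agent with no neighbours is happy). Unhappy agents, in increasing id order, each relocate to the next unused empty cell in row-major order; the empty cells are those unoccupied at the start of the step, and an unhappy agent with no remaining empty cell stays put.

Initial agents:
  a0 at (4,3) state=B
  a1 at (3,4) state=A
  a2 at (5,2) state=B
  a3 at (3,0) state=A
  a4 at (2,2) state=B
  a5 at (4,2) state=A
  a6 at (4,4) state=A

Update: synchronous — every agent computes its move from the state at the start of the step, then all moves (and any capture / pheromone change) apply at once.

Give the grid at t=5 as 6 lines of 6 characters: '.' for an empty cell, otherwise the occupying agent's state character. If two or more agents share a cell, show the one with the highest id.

t=1: a0@(0,0):B a1@(3,4):A a2@(5,2):B a3@(3,0):A a4@(2,2):B a5@(0,1):A a6@(4,4):A
t=2: a0@(0,2):B a1@(3,4):A a2@(0,3):B a3@(3,0):A a4@(2,2):B a5@(0,4):A a6@(4,4):A
t=3: a0@(0,2):B a1@(3,4):A a2@(0,3):B a3@(3,0):A a4@(2,2):B a5@(0,0):A a6@(4,4):A
t=4: (unchanged — steady state)

A.BB..
......
..B...
A...A.
....A.
......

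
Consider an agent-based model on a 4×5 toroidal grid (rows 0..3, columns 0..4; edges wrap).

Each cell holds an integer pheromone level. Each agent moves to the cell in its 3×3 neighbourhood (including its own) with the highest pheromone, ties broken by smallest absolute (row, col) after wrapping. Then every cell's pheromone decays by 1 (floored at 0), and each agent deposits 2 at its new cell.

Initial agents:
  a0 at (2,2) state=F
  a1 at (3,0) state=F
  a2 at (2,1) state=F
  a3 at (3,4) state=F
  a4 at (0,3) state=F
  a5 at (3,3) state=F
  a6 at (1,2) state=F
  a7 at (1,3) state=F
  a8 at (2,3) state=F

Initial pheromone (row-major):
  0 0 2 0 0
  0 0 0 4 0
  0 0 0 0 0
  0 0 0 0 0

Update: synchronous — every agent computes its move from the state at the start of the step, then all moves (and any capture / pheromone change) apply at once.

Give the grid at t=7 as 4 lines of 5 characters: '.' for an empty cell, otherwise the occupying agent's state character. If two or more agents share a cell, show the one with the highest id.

F....
...F.
.....
.....

t=1: a0@(1,3) a1@(0,0) a2@(1,0) a3@(0,0) a4@(1,3) a5@(0,2) a6@(1,3) a7@(1,3) a8@(1,3) | pheromone: 4 0 3 0 0 / 2 0 0 13 0 / 0 0 0 0 0 / 0 0 0 0 0
t=2: a0@(1,3) a1@(0,0) a2@(0,0) a3@(0,0) a4@(1,3) a5@(1,3) a6@(1,3) a7@(1,3) a8@(1,3) | pheromone: 9 0 2 0 0 / 1 0 0 24 0 / 0 0 0 0 0 / 0 0 0 0 0
t=3: a0@(1,3) a1@(0,0) a2@(0,0) a3@(0,0) a4@(1,3) a5@(1,3) a6@(1,3) a7@(1,3) a8@(1,3) | pheromone: 14 0 1 0 0 / 0 0 0 35 0 / 0 0 0 0 0 / 0 0 0 0 0
t=4: a0@(1,3) a1@(0,0) a2@(0,0) a3@(0,0) a4@(1,3) a5@(1,3) a6@(1,3) a7@(1,3) a8@(1,3) | pheromone: 19 0 0 0 0 / 0 0 0 46 0 / 0 0 0 0 0 / 0 0 0 0 0
t=5: a0@(1,3) a1@(0,0) a2@(0,0) a3@(0,0) a4@(1,3) a5@(1,3) a6@(1,3) a7@(1,3) a8@(1,3) | pheromone: 24 0 0 0 0 / 0 0 0 57 0 / 0 0 0 0 0 / 0 0 0 0 0
t=6: a0@(1,3) a1@(0,0) a2@(0,0) a3@(0,0) a4@(1,3) a5@(1,3) a6@(1,3) a7@(1,3) a8@(1,3) | pheromone: 29 0 0 0 0 / 0 0 0 68 0 / 0 0 0 0 0 / 0 0 0 0 0
t=7: a0@(1,3) a1@(0,0) a2@(0,0) a3@(0,0) a4@(1,3) a5@(1,3) a6@(1,3) a7@(1,3) a8@(1,3) | pheromone: 34 0 0 0 0 / 0 0 0 79 0 / 0 0 0 0 0 / 0 0 0 0 0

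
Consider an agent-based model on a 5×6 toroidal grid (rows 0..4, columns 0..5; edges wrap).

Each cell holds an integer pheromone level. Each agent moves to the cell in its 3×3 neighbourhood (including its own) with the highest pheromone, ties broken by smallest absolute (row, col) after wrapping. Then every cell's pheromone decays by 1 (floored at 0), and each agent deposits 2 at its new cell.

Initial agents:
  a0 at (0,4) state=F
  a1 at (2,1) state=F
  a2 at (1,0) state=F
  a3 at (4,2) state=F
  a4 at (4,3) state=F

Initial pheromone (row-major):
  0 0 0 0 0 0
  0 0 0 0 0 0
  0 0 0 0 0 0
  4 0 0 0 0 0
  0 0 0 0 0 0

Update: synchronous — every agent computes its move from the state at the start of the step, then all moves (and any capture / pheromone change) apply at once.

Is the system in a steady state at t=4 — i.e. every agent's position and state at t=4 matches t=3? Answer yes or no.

no

t=1: a0@(0,3) a1@(3,0) a2@(0,0) a3@(0,1) a4@(0,2) | pheromone: 2 2 2 2 0 0 / 0 0 0 0 0 0 / 0 0 0 0 0 0 / 5 0 0 0 0 0 / 0 0 0 0 0 0
t=2: a0@(0,2) a1@(3,0) a2@(0,0) a3@(0,0) a4@(0,1) | pheromone: 5 3 3 1 0 0 / 0 0 0 0 0 0 / 0 0 0 0 0 0 / 6 0 0 0 0 0 / 0 0 0 0 0 0
t=3: a0@(0,1) a1@(3,0) a2@(0,0) a3@(0,0) a4@(0,0) | pheromone: 10 4 2 0 0 0 / 0 0 0 0 0 0 / 0 0 0 0 0 0 / 7 0 0 0 0 0 / 0 0 0 0 0 0
t=4: a0@(0,0) a1@(3,0) a2@(0,0) a3@(0,0) a4@(0,0) | pheromone: 17 3 1 0 0 0 / 0 0 0 0 0 0 / 0 0 0 0 0 0 / 8 0 0 0 0 0 / 0 0 0 0 0 0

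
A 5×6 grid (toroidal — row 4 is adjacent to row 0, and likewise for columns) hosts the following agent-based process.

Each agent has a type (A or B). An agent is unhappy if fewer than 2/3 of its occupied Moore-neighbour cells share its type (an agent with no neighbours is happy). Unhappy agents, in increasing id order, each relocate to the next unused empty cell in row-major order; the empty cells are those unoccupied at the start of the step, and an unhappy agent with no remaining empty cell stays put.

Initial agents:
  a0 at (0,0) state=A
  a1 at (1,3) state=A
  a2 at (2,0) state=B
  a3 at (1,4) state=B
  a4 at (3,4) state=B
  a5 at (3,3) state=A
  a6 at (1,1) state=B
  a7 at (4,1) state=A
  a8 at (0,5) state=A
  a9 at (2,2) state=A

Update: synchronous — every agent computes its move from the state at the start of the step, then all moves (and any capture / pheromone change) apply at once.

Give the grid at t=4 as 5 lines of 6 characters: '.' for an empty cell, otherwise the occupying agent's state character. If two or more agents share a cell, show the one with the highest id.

A.....
.A.BBA
BBAAA.
......
......

t=1: a0@(0,0):A a1@(0,1):A a2@(2,0):B a3@(0,2):B a4@(0,3):B a5@(0,4):A a6@(1,0):B a7@(4,1):A a8@(1,2):A a9@(2,2):A
t=2: a0@(0,0):A a1@(0,5):A a2@(2,0):B a3@(1,1):B a4@(1,3):B a5@(1,4):A a6@(1,5):B a7@(4,1):A a8@(2,1):A a9@(2,2):A
t=3: a0@(0,1):A a1@(0,5):A a2@(2,0):B a3@(0,2):B a4@(0,3):B a5@(0,4):A a6@(1,0):B a7@(4,1):A a8@(1,2):A a9@(2,3):A
t=4: a0@(0,0):A a1@(1,1):A a2@(2,0):B a3@(1,3):B a4@(1,4):B a5@(1,5):A a6@(2,1):B a7@(2,2):A a8@(2,4):A a9@(2,3):A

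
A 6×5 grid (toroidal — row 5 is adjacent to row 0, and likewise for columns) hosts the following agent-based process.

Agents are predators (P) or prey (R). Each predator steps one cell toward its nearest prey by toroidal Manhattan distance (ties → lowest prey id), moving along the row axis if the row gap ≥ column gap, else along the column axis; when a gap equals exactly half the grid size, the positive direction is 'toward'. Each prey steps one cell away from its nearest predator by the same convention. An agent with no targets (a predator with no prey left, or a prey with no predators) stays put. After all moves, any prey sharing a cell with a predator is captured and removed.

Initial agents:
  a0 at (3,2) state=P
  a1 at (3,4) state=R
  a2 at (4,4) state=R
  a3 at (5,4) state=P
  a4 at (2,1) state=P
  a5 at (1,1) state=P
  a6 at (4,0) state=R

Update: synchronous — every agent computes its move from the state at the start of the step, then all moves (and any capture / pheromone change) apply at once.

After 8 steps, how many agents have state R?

2

t=1: a0@(3,3):P a1@(3,0):R a2@(3,4):R a3@(4,4):P a4@(2,0):P a5@(2,1):P a6@(3,0):R
t=2: a0@(3,4):P a1@(4,0):R a3@(3,4):P a4@(3,0):P a5@(3,1):P a6@(4,0):R
t=3: a0@(4,4):P a1@(5,0):R a3@(4,4):P a4@(4,0):P a5@(4,1):P a6@(5,0):R
t=4: a0@(5,4):P a1@(0,0):R a3@(5,4):P a4@(5,0):P a5@(5,1):P a6@(0,0):R
t=5: a0@(0,4):P a1@(1,0):R a3@(0,4):P a4@(0,0):P a5@(0,1):P a6@(1,0):R
t=6: a0@(1,4):P a1@(2,0):R a3@(1,4):P a4@(1,0):P a5@(1,1):P a6@(2,0):R
t=7: a0@(2,4):P a1@(3,0):R a3@(2,4):P a4@(2,0):P a5@(2,1):P a6@(3,0):R
t=8: a0@(3,4):P a1@(4,0):R a3@(3,4):P a4@(3,0):P a5@(3,1):P a6@(4,0):R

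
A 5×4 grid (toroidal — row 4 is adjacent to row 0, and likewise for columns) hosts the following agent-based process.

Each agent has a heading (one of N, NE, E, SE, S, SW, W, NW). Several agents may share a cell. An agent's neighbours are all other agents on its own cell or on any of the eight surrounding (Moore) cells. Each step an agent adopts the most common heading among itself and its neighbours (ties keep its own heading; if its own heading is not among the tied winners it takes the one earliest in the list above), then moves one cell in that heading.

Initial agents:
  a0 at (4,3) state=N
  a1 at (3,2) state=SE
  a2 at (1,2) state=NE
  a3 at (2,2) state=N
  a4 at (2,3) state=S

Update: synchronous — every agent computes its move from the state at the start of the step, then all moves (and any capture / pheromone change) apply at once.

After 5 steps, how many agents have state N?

t=1: a0@(3,3):N a1@(2,2):N a2@(0,3):NE a3@(1,2):N a4@(3,3):S
t=2: a0@(2,3):N a1@(1,2):N a2@(4,0):NE a3@(0,2):N a4@(2,3):N
t=3: a0@(1,3):N a1@(0,2):N a2@(3,1):NE a3@(4,2):N a4@(1,3):N
t=4: a0@(0,3):N a1@(4,2):N a2@(2,2):NE a3@(3,2):N a4@(0,3):N
t=5: a0@(4,3):N a1@(3,2):N a2@(1,3):NE a3@(2,2):N a4@(4,3):N

4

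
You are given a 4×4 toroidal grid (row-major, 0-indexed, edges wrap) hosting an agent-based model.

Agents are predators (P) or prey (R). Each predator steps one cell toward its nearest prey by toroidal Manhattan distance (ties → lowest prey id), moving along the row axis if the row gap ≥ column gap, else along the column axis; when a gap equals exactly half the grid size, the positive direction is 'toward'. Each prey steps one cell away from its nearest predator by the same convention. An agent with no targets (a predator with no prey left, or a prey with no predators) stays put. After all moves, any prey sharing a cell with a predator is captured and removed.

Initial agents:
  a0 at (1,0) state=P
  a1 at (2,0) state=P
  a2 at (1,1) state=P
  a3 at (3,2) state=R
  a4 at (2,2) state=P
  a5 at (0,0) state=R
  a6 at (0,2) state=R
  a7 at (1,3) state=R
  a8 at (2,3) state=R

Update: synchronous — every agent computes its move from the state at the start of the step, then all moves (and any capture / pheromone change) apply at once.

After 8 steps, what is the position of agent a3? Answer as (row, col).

t=1: a0@(0,0):P a1@(2,3):P a2@(0,1):P a3@(0,2):R a4@(3,2):P a5@(3,0):R a7@(1,2):R a8@(2,2):R
t=2: a0@(3,0):P a1@(2,2):P a2@(0,2):P a3@(0,3):R a4@(0,2):P a5@(2,0):R a8@(2,1):R
t=3: a0@(2,0):P a1@(2,1):P a2@(0,3):P a3@(0,0):R a4@(0,3):P a5@(1,0):R
t=4: a0@(1,0):P a1@(1,1):P a2@(0,0):P a3@(0,1):R a4@(0,0):P
t=5: a0@(0,0):P a1@(0,1):P a2@(0,1):P a3@(3,1):R a4@(0,1):P
t=6: a0@(3,0):P a1@(3,1):P a2@(3,1):P a3@(2,1):R a4@(3,1):P
t=7: a0@(2,0):P a1@(2,1):P a2@(2,1):P a3@(1,1):R a4@(2,1):P
t=8: a0@(1,0):P a1@(1,1):P a2@(1,1):P a3@(0,1):R a4@(1,1):P

(0, 1)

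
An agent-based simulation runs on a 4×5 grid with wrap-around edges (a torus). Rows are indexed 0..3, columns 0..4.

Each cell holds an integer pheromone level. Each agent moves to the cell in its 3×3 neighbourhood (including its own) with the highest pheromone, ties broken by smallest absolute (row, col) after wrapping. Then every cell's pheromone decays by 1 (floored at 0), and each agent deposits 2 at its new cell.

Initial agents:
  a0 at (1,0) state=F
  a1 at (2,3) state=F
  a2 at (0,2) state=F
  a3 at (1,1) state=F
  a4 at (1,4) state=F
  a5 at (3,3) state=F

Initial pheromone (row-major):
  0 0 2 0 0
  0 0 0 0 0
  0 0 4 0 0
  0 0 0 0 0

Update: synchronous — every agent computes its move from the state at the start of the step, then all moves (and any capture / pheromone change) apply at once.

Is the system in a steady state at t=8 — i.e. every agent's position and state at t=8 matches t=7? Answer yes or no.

yes

t=1: a0@(0,0) a1@(2,2) a2@(0,2) a3@(2,2) a4@(0,0) a5@(2,2) | pheromone: 4 0 3 0 0 / 0 0 0 0 0 / 0 0 9 0 0 / 0 0 0 0 0
t=2: a0@(0,0) a1@(2,2) a2@(0,2) a3@(2,2) a4@(0,0) a5@(2,2) | pheromone: 7 0 4 0 0 / 0 0 0 0 0 / 0 0 14 0 0 / 0 0 0 0 0
t=3: a0@(0,0) a1@(2,2) a2@(0,2) a3@(2,2) a4@(0,0) a5@(2,2) | pheromone: 10 0 5 0 0 / 0 0 0 0 0 / 0 0 19 0 0 / 0 0 0 0 0
t=4: a0@(0,0) a1@(2,2) a2@(0,2) a3@(2,2) a4@(0,0) a5@(2,2) | pheromone: 13 0 6 0 0 / 0 0 0 0 0 / 0 0 24 0 0 / 0 0 0 0 0
t=5: a0@(0,0) a1@(2,2) a2@(0,2) a3@(2,2) a4@(0,0) a5@(2,2) | pheromone: 16 0 7 0 0 / 0 0 0 0 0 / 0 0 29 0 0 / 0 0 0 0 0
t=6: a0@(0,0) a1@(2,2) a2@(0,2) a3@(2,2) a4@(0,0) a5@(2,2) | pheromone: 19 0 8 0 0 / 0 0 0 0 0 / 0 0 34 0 0 / 0 0 0 0 0
t=7: a0@(0,0) a1@(2,2) a2@(0,2) a3@(2,2) a4@(0,0) a5@(2,2) | pheromone: 22 0 9 0 0 / 0 0 0 0 0 / 0 0 39 0 0 / 0 0 0 0 0
t=8: a0@(0,0) a1@(2,2) a2@(0,2) a3@(2,2) a4@(0,0) a5@(2,2) | pheromone: 25 0 10 0 0 / 0 0 0 0 0 / 0 0 44 0 0 / 0 0 0 0 0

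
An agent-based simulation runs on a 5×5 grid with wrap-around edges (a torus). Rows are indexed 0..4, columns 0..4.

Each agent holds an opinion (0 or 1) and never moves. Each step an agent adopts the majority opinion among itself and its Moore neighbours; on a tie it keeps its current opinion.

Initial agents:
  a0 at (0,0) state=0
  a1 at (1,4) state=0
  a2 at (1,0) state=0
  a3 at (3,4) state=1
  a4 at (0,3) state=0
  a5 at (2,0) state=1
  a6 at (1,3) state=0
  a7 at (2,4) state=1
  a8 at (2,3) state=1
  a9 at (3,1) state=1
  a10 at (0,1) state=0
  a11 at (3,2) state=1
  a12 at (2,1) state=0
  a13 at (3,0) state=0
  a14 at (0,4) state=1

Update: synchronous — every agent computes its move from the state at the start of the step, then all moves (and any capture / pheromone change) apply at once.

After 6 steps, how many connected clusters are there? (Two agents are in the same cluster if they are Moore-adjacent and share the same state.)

t=1: a0@(0,0):0 a1@(1,4):0 a2@(1,0):0 a3@(3,4):1 a4@(0,3):0 a5@(2,0):1 a6@(1,3):0 a7@(2,4):1 a8@(2,3):1 a9@(3,1):1 a10@(0,1):0 a11@(3,2):1 a12@(2,1):0 a13@(3,0):1 a14@(0,4):0
t=2: a0@(0,0):0 a1@(1,4):0 a2@(1,0):0 a3@(3,4):1 a4@(0,3):0 a5@(2,0):1 a6@(1,3):0 a7@(2,4):1 a8@(2,3):1 a9@(3,1):1 a10@(0,1):0 a11@(3,2):1 a12@(2,1):1 a13@(3,0):1 a14@(0,4):0
t=3: (unchanged — steady state)

2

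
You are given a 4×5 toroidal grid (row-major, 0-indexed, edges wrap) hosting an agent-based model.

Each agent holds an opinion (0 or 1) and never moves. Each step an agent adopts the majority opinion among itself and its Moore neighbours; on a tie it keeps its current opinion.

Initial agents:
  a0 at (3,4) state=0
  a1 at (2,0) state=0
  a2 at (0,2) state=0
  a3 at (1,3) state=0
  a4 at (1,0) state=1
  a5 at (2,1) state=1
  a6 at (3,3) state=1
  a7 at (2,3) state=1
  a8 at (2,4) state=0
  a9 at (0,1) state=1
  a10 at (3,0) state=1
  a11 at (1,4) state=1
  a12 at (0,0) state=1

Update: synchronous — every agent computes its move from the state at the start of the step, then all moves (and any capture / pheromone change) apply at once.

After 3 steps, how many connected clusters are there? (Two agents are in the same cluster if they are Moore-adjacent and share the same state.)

1

t=1: a0@(3,4):1 a1@(2,0):1 a2@(0,2):0 a3@(1,3):0 a4@(1,0):1 a5@(2,1):1 a6@(3,3):0 a7@(2,3):1 a8@(2,4):1 a9@(0,1):1 a10@(3,0):1 a11@(1,4):1 a12@(0,0):1
t=2: a0@(3,4):1 a1@(2,0):1 a2@(0,2):0 a3@(1,3):1 a4@(1,0):1 a5@(2,1):1 a6@(3,3):1 a7@(2,3):1 a8@(2,4):1 a9@(0,1):1 a10@(3,0):1 a11@(1,4):1 a12@(0,0):1
t=3: a0@(3,4):1 a1@(2,0):1 a2@(0,2):1 a3@(1,3):1 a4@(1,0):1 a5@(2,1):1 a6@(3,3):1 a7@(2,3):1 a8@(2,4):1 a9@(0,1):1 a10@(3,0):1 a11@(1,4):1 a12@(0,0):1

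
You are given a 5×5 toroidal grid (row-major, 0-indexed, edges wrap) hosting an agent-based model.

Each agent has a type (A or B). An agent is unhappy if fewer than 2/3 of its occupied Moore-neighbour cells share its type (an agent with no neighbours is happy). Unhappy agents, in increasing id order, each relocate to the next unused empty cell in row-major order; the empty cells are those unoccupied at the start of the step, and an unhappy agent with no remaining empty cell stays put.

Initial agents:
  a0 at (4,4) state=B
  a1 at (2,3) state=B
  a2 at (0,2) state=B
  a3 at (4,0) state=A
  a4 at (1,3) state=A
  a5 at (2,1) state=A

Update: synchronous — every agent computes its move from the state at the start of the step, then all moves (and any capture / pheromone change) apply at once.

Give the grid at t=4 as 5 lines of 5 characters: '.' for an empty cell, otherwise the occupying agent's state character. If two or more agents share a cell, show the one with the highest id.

....B
BBAA.
A....
.....
.....

t=1: a0@(0,0):B a1@(0,1):B a2@(0,3):B a3@(0,4):A a4@(1,0):A a5@(2,1):A
t=2: a0@(0,2):B a1@(1,1):B a2@(1,2):B a3@(1,3):A a4@(1,4):A a5@(2,1):A
t=3: a0@(0,2):B a1@(1,1):B a2@(0,0):B a3@(0,1):A a4@(1,4):A a5@(0,3):A
t=4: a0@(0,4):B a1@(1,1):B a2@(1,0):B a3@(1,2):A a4@(1,3):A a5@(2,0):A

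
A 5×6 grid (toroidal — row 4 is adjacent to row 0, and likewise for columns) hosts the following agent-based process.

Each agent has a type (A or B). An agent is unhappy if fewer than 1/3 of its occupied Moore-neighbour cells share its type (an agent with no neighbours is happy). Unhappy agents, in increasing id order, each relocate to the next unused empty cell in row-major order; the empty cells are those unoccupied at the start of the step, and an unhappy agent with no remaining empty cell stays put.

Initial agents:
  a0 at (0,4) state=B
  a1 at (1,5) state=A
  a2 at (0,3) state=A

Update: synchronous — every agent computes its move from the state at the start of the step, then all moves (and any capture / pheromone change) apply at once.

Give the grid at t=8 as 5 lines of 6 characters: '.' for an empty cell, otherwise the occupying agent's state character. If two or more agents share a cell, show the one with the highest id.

t=1: a0@(0,0):B a1@(0,1):A a2@(0,2):A
t=2: a0@(0,3):B a1@(0,1):A a2@(0,2):A
t=3: a0@(0,0):B a1@(0,1):A a2@(0,2):A
t=4: a0@(0,3):B a1@(0,1):A a2@(0,2):A
t=5: a0@(0,0):B a1@(0,1):A a2@(0,2):A
t=6: a0@(0,3):B a1@(0,1):A a2@(0,2):A
t=7: a0@(0,0):B a1@(0,1):A a2@(0,2):A
t=8: a0@(0,3):B a1@(0,1):A a2@(0,2):A

.AAB..
......
......
......
......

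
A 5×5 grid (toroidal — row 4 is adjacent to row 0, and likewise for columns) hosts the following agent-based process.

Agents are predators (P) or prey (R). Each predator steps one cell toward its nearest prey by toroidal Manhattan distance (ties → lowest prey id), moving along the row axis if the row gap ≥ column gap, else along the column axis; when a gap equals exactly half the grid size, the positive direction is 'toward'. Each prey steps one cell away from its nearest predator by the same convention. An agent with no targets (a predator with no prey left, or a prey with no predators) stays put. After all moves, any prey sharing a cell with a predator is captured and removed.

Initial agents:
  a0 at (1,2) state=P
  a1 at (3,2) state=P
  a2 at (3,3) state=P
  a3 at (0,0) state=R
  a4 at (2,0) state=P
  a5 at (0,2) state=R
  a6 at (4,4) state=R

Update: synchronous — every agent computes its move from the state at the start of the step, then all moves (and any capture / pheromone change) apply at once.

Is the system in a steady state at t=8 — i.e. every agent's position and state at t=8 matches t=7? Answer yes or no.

yes

t=1: a0@(0,2):P a1@(4,2):P a2@(4,3):P a3@(4,0):R a4@(1,0):P a6@(0,4):R
t=2: a0@(0,3):P a1@(4,1):P a2@(4,4):P a4@(0,0):P
t=3: (unchanged — steady state)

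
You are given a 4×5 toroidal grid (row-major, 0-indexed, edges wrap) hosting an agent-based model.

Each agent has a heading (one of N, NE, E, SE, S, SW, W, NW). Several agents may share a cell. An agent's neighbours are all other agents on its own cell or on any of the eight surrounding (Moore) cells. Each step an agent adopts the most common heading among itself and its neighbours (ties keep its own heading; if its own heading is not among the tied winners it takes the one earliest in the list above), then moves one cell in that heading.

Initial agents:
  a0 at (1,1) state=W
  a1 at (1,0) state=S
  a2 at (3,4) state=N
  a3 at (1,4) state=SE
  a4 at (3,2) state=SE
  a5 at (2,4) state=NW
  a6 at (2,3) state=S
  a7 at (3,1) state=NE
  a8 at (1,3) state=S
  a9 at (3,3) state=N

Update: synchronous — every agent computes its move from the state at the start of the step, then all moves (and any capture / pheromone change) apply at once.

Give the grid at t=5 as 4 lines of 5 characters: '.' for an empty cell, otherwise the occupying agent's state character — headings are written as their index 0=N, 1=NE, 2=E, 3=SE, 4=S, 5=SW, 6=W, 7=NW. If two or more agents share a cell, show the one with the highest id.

...4.
4....
4.444
...44

t=1: a0@(1,0):W a1@(2,0):S a2@(2,4):N a3@(2,4):S a4@(0,3):SE a5@(3,4):S a6@(3,3):S a7@(2,2):NE a8@(2,3):S a9@(2,3):N
t=2: a0@(2,0):S a1@(3,0):S a2@(3,4):S a3@(3,4):S a4@(1,3):S a5@(0,4):S a6@(0,3):S a7@(3,2):S a8@(3,3):S a9@(3,3):S
t=3: a0@(3,0):S a1@(0,0):S a2@(0,4):S a3@(0,4):S a4@(2,3):S a5@(1,4):S a6@(1,3):S a7@(0,2):S a8@(0,3):S a9@(0,3):S
t=4: a0@(0,0):S a1@(1,0):S a2@(1,4):S a3@(1,4):S a4@(3,3):S a5@(2,4):S a6@(2,3):S a7@(1,2):S a8@(1,3):S a9@(1,3):S
t=5: a0@(1,0):S a1@(2,0):S a2@(2,4):S a3@(2,4):S a4@(0,3):S a5@(3,4):S a6@(3,3):S a7@(2,2):S a8@(2,3):S a9@(2,3):S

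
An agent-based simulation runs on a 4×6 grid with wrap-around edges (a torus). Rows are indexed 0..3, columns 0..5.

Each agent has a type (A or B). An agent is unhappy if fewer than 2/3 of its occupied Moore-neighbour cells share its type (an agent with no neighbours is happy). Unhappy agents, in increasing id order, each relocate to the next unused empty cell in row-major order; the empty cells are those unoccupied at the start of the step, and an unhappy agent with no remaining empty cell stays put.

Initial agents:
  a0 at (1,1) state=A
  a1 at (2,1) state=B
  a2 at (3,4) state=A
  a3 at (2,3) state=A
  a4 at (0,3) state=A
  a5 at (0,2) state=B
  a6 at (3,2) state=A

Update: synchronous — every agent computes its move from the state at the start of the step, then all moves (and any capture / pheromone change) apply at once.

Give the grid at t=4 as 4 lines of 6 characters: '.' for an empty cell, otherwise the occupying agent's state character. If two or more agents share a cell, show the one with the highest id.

..AAAB
B...A.
......
....A.

t=1: a0@(0,0):A a1@(0,1):B a2@(3,4):A a3@(2,3):A a4@(0,3):A a5@(0,4):B a6@(0,5):A
t=2: a0@(0,2):A a1@(1,0):B a2@(3,4):A a3@(2,3):A a4@(1,1):A a5@(1,2):B a6@(0,5):A
t=3: a0@(0,0):A a1@(0,1):B a2@(3,4):A a3@(0,3):A a4@(0,4):A a5@(1,3):B a6@(1,4):A
t=4: a0@(0,2):A a1@(0,5):B a2@(3,4):A a3@(0,3):A a4@(0,4):A a5@(1,0):B a6@(1,4):A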